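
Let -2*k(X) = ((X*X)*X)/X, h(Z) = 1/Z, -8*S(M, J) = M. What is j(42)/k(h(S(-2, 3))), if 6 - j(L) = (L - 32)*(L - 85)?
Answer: -109/2 ≈ -54.500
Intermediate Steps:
S(M, J) = -M/8
j(L) = 6 - (-85 + L)*(-32 + L) (j(L) = 6 - (L - 32)*(L - 85) = 6 - (-32 + L)*(-85 + L) = 6 - (-85 + L)*(-32 + L))
k(X) = -X**2/2 (k(X) = -(X*X)*X/(2*X) = -X**2*X/(2*X) = -X**3/(2*X) = -X**2/2)
j(42)/k(h(S(-2, 3))) = (-2714 - 1*42**2 + 117*42)/((-(1/(-1/8*(-2)))**2/2)) = (-2714 - 1*1764 + 4914)/((-(1/(1/4))**2/2)) = (-2714 - 1764 + 4914)/((-1/2*4**2)) = 436/((-1/2*16)) = 436/(-8) = 436*(-1/8) = -109/2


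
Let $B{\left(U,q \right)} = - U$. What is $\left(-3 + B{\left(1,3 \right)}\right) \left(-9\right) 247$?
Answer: $8892$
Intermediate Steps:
$\left(-3 + B{\left(1,3 \right)}\right) \left(-9\right) 247 = \left(-3 - 1\right) \left(-9\right) 247 = \left(-4\right) \left(-9\right) 247 = 36 \cdot 247 = 8892$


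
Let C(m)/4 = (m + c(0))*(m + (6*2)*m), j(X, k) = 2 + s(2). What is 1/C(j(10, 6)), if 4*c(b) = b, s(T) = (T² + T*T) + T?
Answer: 1/7488 ≈ 0.00013355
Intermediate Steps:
s(T) = T + 2*T² (s(T) = (T² + T²) + T = 2*T² + T = T + 2*T²)
c(b) = b/4
j(X, k) = 12 (j(X, k) = 2 + 2*(1 + 2*2) = 2 + 2*(1 + 4) = 2 + 2*5 = 2 + 10 = 12)
C(m) = 52*m² (C(m) = 4*((m + (¼)*0)*(m + (6*2)*m)) = 4*((m + 0)*(m + 12*m)) = 4*(m*(13*m)) = 4*(13*m²) = 52*m²)
1/C(j(10, 6)) = 1/(52*12²) = 1/(52*144) = 1/7488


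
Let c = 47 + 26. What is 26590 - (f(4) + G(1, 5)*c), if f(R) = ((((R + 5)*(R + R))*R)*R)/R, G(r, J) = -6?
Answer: 26740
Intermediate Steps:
c = 73
f(R) = 2*R²*(5 + R) (f(R) = ((((5 + R)*(2*R))*R)*R)/R = (((2*R*(5 + R))*R)*R)/R = ((2*R²*(5 + R))*R)/R = (2*R³*(5 + R))/R = 2*R²*(5 + R))
26590 - (f(4) + G(1, 5)*c) = 26590 - (2*4²*(5 + 4) - 6*73) = 26590 - (2*16*9 - 438) = 26590 - (288 - 438) = 26590 - 1*(-150) = 26590 + 150 = 26740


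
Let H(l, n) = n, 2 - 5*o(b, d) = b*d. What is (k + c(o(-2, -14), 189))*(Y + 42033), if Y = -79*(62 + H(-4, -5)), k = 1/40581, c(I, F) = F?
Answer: 10661035900/1503 ≈ 7.0932e+6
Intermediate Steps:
o(b, d) = ⅖ - b*d/5
k = 1/40581 ≈ 2.4642e-5
Y = -4503 (Y = -79*(62 - 5) = -79*57 = -4503)
(k + c(o(-2, -14), 189))*(Y + 42033) = (1/40581 + 189)*(-4503 + 42033) = (7669810/40581)*37530 = 10661035900/1503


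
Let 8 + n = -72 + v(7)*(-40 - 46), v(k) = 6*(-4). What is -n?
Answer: -1984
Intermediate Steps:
v(k) = -24
n = 1984 (n = -8 + (-72 - 24*(-40 - 46)) = -8 + (-72 - 24*(-86)) = -8 + (-72 + 2064) = -8 + 1992 = 1984)
-n = -1*1984 = -1984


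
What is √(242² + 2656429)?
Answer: √2714993 ≈ 1647.7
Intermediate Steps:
√(242² + 2656429) = √(58564 + 2656429) = √2714993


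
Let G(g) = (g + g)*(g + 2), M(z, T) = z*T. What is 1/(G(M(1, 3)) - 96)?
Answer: -1/66 ≈ -0.015152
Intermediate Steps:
M(z, T) = T*z
G(g) = 2*g*(2 + g) (G(g) = (2*g)*(2 + g) = 2*g*(2 + g))
1/(G(M(1, 3)) - 96) = 1/(2*(3*1)*(2 + 3*1) - 96) = 1/(2*3*(2 + 3) - 96) = 1/(2*3*5 - 96) = 1/(30 - 96) = 1/(-66) = -1/66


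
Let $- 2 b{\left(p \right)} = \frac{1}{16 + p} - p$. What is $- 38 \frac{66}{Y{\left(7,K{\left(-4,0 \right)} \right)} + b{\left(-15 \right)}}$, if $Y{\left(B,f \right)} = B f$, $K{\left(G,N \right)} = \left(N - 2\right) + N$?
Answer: $114$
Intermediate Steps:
$K{\left(G,N \right)} = -2 + 2 N$ ($K{\left(G,N \right)} = \left(-2 + N\right) + N = -2 + 2 N$)
$b{\left(p \right)} = \frac{p}{2} - \frac{1}{2 \left(16 + p\right)}$ ($b{\left(p \right)} = - \frac{\frac{1}{16 + p} - p}{2} = \frac{p}{2} - \frac{1}{2 \left(16 + p\right)}$)
$- 38 \frac{66}{Y{\left(7,K{\left(-4,0 \right)} \right)} + b{\left(-15 \right)}} = - 38 \frac{66}{7 \left(-2 + 2 \cdot 0\right) + \frac{-1 + \left(-15\right)^{2} + 16 \left(-15\right)}{2 \left(16 - 15\right)}} = - 38 \frac{66}{7 \left(-2 + 0\right) + \frac{-1 + 225 - 240}{2 \cdot 1}} = - 38 \frac{66}{7 \left(-2\right) + \frac{1}{2} \cdot 1 \left(-16\right)} = - 38 \frac{66}{-14 - 8} = - 38 \frac{66}{-22} = - 38 \cdot 66 \left(- \frac{1}{22}\right) = \left(-38\right) \left(-3\right) = 114$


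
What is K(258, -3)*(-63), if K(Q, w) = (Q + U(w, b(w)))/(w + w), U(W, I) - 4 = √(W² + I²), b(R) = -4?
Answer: 5607/2 ≈ 2803.5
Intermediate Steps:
U(W, I) = 4 + √(I² + W²) (U(W, I) = 4 + √(W² + I²) = 4 + √(I² + W²))
K(Q, w) = (4 + Q + √(16 + w²))/(2*w) (K(Q, w) = (Q + (4 + √((-4)² + w²)))/(w + w) = (Q + (4 + √(16 + w²)))/((2*w)) = (4 + Q + √(16 + w²))*(1/(2*w)) = (4 + Q + √(16 + w²))/(2*w))
K(258, -3)*(-63) = ((½)*(4 + 258 + √(16 + (-3)²))/(-3))*(-63) = ((½)*(-⅓)*(4 + 258 + √(16 + 9)))*(-63) = ((½)*(-⅓)*(4 + 258 + √25))*(-63) = ((½)*(-⅓)*(4 + 258 + 5))*(-63) = ((½)*(-⅓)*267)*(-63) = -89/2*(-63) = 5607/2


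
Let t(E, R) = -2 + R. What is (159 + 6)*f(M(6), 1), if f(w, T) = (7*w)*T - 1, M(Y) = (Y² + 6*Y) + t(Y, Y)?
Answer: 87615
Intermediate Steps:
M(Y) = -2 + Y² + 7*Y (M(Y) = (Y² + 6*Y) + (-2 + Y) = -2 + Y² + 7*Y)
f(w, T) = -1 + 7*T*w (f(w, T) = 7*T*w - 1 = -1 + 7*T*w)
(159 + 6)*f(M(6), 1) = (159 + 6)*(-1 + 7*1*(-2 + 6² + 7*6)) = 165*(-1 + 7*1*(-2 + 36 + 42)) = 165*(-1 + 7*1*76) = 165*(-1 + 532) = 165*531 = 87615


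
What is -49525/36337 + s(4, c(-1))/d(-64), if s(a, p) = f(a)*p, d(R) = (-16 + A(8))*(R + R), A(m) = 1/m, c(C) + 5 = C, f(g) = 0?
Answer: -7075/5191 ≈ -1.3629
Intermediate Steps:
c(C) = -5 + C
d(R) = -127*R/4 (d(R) = (-16 + 1/8)*(R + R) = (-16 + 1/8)*(2*R) = -127*R/4)
s(a, p) = 0 (s(a, p) = 0*p = 0)
-49525/36337 + s(4, c(-1))/d(-64) = -49525/36337 + 0/((-127/4*(-64))) = -49525*1/36337 + 0/2032 = -7075/5191 + 0*(1/2032) = -7075/5191 + 0 = -7075/5191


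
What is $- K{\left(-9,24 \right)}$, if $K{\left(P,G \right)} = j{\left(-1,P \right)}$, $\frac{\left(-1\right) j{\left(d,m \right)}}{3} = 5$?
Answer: $15$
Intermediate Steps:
$j{\left(d,m \right)} = -15$ ($j{\left(d,m \right)} = \left(-3\right) 5 = -15$)
$K{\left(P,G \right)} = -15$
$- K{\left(-9,24 \right)} = \left(-1\right) \left(-15\right) = 15$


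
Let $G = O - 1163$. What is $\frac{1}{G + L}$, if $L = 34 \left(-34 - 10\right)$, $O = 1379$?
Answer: $- \frac{1}{1280} \approx -0.00078125$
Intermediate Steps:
$L = -1496$ ($L = 34 \left(-44\right) = -1496$)
$G = 216$ ($G = 1379 - 1163 = 216$)
$\frac{1}{G + L} = \frac{1}{216 - 1496} = \frac{1}{-1280} = - \frac{1}{1280}$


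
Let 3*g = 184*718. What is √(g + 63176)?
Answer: 2*√241230/3 ≈ 327.43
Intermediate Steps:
g = 132112/3 (g = (184*718)/3 = (⅓)*132112 = 132112/3 ≈ 44037.)
√(g + 63176) = √(132112/3 + 63176) = √(321640/3) = 2*√241230/3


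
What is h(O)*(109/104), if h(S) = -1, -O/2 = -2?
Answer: -109/104 ≈ -1.0481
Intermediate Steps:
O = 4 (O = -2*(-2) = 4)
h(O)*(109/104) = -109/104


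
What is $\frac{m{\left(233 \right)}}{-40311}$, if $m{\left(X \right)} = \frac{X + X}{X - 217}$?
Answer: $- \frac{233}{322488} \approx -0.00072251$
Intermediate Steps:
$m{\left(X \right)} = \frac{2 X}{-217 + X}$
$\frac{m{\left(233 \right)}}{-40311} = \frac{2 \cdot 233 \frac{1}{-217 + 233}}{-40311} = 2 \cdot 233 \cdot \frac{1}{16} \left(- \frac{1}{40311}\right) = \frac{233}{8} \left(- \frac{1}{40311}\right) = - \frac{233}{322488}$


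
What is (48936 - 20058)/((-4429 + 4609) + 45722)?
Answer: 14439/22951 ≈ 0.62912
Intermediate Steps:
(48936 - 20058)/((-4429 + 4609) + 45722) = 28878/(180 + 45722) = 28878/45902 = 28878*(1/45902) = 14439/22951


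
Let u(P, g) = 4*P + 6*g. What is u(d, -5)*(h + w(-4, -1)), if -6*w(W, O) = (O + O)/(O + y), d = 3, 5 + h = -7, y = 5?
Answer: 429/2 ≈ 214.50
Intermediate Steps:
h = -12 (h = -5 - 7 = -12)
w(W, O) = -O/(3*(5 + O)) (w(W, O) = -(O + O)/(6*(O + 5)) = -2*O/(6*(5 + O)) = -O/(3*(5 + O)))
u(d, -5)*(h + w(-4, -1)) = (4*3 + 6*(-5))*(-12 - 1*(-1)/(15 + 3*(-1))) = (12 - 30)*(-12 - 1*(-1)/(15 - 3)) = -18*(-12 - 1*(-1)/12) = -18*(-12 - 1*(-1)*1/12) = -18*(-12 + 1/12) = -18*(-143/12) = 429/2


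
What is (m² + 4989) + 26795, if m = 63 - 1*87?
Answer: 32360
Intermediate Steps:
m = -24 (m = 63 - 87 = -24)
(m² + 4989) + 26795 = ((-24)² + 4989) + 26795 = (576 + 4989) + 26795 = 5565 + 26795 = 32360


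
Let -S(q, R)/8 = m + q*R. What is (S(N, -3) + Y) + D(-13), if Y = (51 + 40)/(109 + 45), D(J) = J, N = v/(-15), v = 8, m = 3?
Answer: -5413/110 ≈ -49.209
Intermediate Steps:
N = -8/15 (N = 8/(-15) = 8*(-1/15) = -8/15 ≈ -0.53333)
S(q, R) = -24 - 8*R*q (S(q, R) = -8*(3 + q*R) = -8*(3 + R*q) = -24 - 8*R*q)
Y = 13/22 (Y = 91/154 = 91*(1/154) = 13/22 ≈ 0.59091)
(S(N, -3) + Y) + D(-13) = ((-24 - 8*(-3)*(-8/15)) + 13/22) - 13 = ((-24 - 64/5) + 13/22) - 13 = (-184/5 + 13/22) - 13 = -3983/110 - 13 = -5413/110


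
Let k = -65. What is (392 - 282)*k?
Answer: -7150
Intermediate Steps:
(392 - 282)*k = (392 - 282)*(-65) = 110*(-65) = -7150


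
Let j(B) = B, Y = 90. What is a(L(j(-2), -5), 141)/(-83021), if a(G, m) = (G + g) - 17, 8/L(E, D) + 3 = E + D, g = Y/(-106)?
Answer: 4942/22000565 ≈ 0.00022463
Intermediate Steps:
g = -45/53 (g = 90/(-106) = 90*(-1/106) = -45/53 ≈ -0.84906)
L(E, D) = 8/(-3 + D + E) (L(E, D) = 8/(-3 + (E + D)) = 8/(-3 + (D + E)) = 8/(-3 + D + E))
a(G, m) = -946/53 + G (a(G, m) = (G - 45/53) - 17 = (-45/53 + G) - 17 = -946/53 + G)
a(L(j(-2), -5), 141)/(-83021) = (-946/53 + 8/(-3 - 5 - 2))/(-83021) = (-946/53 + 8/(-10))*(-1/83021) = (-946/53 + 8*(-⅒))*(-1/83021) = (-946/53 - ⅘)*(-1/83021) = -4942/265*(-1/83021) = 4942/22000565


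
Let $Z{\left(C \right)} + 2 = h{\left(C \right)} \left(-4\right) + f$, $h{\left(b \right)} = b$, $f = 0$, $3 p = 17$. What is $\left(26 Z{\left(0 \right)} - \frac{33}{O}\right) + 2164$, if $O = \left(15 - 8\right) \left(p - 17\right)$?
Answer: $\frac{502755}{238} \approx 2112.4$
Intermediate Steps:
$p = \frac{17}{3}$ ($p = \frac{1}{3} \cdot 17 = \frac{17}{3} \approx 5.6667$)
$Z{\left(C \right)} = -2 - 4 C$ ($Z{\left(C \right)} = -2 + \left(C \left(-4\right) + 0\right) = -2 + \left(- 4 C + 0\right) = -2 - 4 C$)
$O = - \frac{238}{3}$ ($O = \left(15 - 8\right) \left(\frac{17}{3} - 17\right) = 7 \left(- \frac{34}{3}\right) = - \frac{238}{3} \approx -79.333$)
$\left(26 Z{\left(0 \right)} - \frac{33}{O}\right) + 2164 = \left(26 \left(-2 - 0\right) - \frac{33}{- \frac{238}{3}}\right) + 2164 = \left(26 \left(-2 + 0\right) - - \frac{99}{238}\right) + 2164 = \left(26 \left(-2\right) + \frac{99}{238}\right) + 2164 = \left(-52 + \frac{99}{238}\right) + 2164 = - \frac{12277}{238} + 2164 = \frac{502755}{238}$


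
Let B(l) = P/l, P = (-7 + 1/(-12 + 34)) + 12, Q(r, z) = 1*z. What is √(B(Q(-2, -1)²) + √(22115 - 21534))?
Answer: √(2442 + 484*√581)/22 ≈ 5.3990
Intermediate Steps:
Q(r, z) = z
P = 111/22 (P = (-7 + 1/22) + 12 = -153/22 + 12 = 111/22 ≈ 5.0455)
B(l) = 111/(22*l)
√(B(Q(-2, -1)²) + √(22115 - 21534)) = √(111/(22*((-1)²)) + √(22115 - 21534)) = √((111/22)/1 + √581) = √((111/22)*1 + √581) = √(111/22 + √581)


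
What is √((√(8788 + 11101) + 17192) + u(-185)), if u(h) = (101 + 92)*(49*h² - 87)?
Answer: √(323666226 + √19889) ≈ 17991.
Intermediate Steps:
u(h) = -16791 + 9457*h² (u(h) = 193*(-87 + 49*h²) = -16791 + 9457*h²)
√((√(8788 + 11101) + 17192) + u(-185)) = √((√(8788 + 11101) + 17192) + (-16791 + 9457*(-185)²)) = √((√19889 + 17192) + (-16791 + 9457*34225)) = √((17192 + √19889) + (-16791 + 323665825)) = √((17192 + √19889) + 323649034) = √(323666226 + √19889)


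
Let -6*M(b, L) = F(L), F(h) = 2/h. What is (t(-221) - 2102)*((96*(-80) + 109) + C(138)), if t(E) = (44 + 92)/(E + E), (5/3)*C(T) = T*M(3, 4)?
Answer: 207104007/13 ≈ 1.5931e+7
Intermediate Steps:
M(b, L) = -1/(3*L)
C(T) = -T/20 (C(T) = 3*(T*(-⅓/4))/5 = 3*(T*(-⅓*¼))/5 = 3*(T*(-1/12))/5 = 3*(-T/12)/5 = -T/20)
t(E) = 68/E (t(E) = 136/((2*E)) = 136*(1/(2*E)) = 68/E)
(t(-221) - 2102)*((96*(-80) + 109) + C(138)) = (68/(-221) - 2102)*((96*(-80) + 109) - 1/20*138) = (68*(-1/221) - 2102)*((-7680 + 109) - 69/10) = (-4/13 - 2102)*(-7571 - 69/10) = -27330/13*(-75779/10) = 207104007/13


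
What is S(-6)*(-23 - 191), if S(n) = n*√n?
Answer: 1284*I*√6 ≈ 3145.1*I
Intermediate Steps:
S(n) = n^(3/2)
S(-6)*(-23 - 191) = (-6)^(3/2)*(-23 - 191) = -6*I*√6*(-214) = 1284*I*√6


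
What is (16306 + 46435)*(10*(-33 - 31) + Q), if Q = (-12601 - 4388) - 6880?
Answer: -1537719169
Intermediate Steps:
Q = -23869 (Q = -16989 - 6880 = -23869)
(16306 + 46435)*(10*(-33 - 31) + Q) = (16306 + 46435)*(10*(-33 - 31) - 23869) = 62741*(10*(-64) - 23869) = 62741*(-640 - 23869) = 62741*(-24509) = -1537719169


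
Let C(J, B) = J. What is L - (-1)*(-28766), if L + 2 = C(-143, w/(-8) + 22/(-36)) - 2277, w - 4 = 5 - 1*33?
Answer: -31188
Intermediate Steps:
w = -24 (w = 4 + (5 - 1*33) = 4 + (5 - 33) = 4 - 28 = -24)
L = -2422 (L = -2 + (-143 - 2277) = -2 - 2420 = -2422)
L - (-1)*(-28766) = -2422 - (-1)*(-28766) = -2422 - 1*28766 = -2422 - 28766 = -31188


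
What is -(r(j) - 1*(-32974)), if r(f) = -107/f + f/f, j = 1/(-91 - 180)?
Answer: -61972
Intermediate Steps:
j = -1/271 (j = 1/(-271) = -1/271 ≈ -0.0036900)
r(f) = 1 - 107/f (r(f) = -107/f + 1 = 1 - 107/f)
-(r(j) - 1*(-32974)) = -((-107 - 1/271)/(-1/271) - 1*(-32974)) = -(-271*(-28998/271) + 32974) = -(28998 + 32974) = -1*61972 = -61972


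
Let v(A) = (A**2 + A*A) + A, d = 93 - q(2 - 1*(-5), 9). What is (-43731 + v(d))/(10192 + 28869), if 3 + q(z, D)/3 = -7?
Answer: -13350/39061 ≈ -0.34177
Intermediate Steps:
q(z, D) = -30 (q(z, D) = -9 + 3*(-7) = -9 - 21 = -30)
d = 123 (d = 93 - 1*(-30) = 93 + 30 = 123)
v(A) = A + 2*A**2 (v(A) = (A**2 + A**2) + A = 2*A**2 + A = A + 2*A**2)
(-43731 + v(d))/(10192 + 28869) = (-43731 + 123*(1 + 2*123))/(10192 + 28869) = (-43731 + 123*(1 + 246))/39061 = (-43731 + 123*247)*(1/39061) = (-43731 + 30381)*(1/39061) = -13350*1/39061 = -13350/39061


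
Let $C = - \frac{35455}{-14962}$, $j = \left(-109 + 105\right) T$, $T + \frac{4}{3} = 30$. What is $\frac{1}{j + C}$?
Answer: $- \frac{44886}{5040563} \approx -0.008905$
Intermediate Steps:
$T = \frac{86}{3}$ ($T = - \frac{4}{3} + 30 = \frac{86}{3} \approx 28.667$)
$j = - \frac{344}{3}$ ($j = \left(-109 + 105\right) \frac{86}{3} = \left(-4\right) \frac{86}{3} = - \frac{344}{3} \approx -114.67$)
$C = \frac{35455}{14962}$ ($C = \left(-35455\right) \left(- \frac{1}{14962}\right) = \frac{35455}{14962} \approx 2.3697$)
$\frac{1}{j + C} = \frac{1}{- \frac{344}{3} + \frac{35455}{14962}} = \frac{1}{- \frac{5040563}{44886}} = - \frac{44886}{5040563}$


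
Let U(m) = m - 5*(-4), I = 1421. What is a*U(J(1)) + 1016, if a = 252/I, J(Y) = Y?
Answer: 29572/29 ≈ 1019.7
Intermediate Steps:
a = 36/203 (a = 252/1421 = 252*(1/1421) = 36/203 ≈ 0.17734)
U(m) = 20 + m (U(m) = m + 20 = 20 + m)
a*U(J(1)) + 1016 = 36*(20 + 1)/203 + 1016 = (36/203)*21 + 1016 = 108/29 + 1016 = 29572/29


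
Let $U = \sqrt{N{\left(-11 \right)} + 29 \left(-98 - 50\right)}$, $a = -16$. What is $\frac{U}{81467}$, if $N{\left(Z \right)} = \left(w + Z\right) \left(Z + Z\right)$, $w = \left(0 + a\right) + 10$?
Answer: $\frac{i \sqrt{3918}}{81467} \approx 0.00076833 i$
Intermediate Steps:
$w = -6$ ($w = \left(0 - 16\right) + 10 = -16 + 10 = -6$)
$N{\left(Z \right)} = 2 Z \left(-6 + Z\right)$ ($N{\left(Z \right)} = \left(-6 + Z\right) \left(Z + Z\right) = \left(-6 + Z\right) 2 Z = 2 Z \left(-6 + Z\right)$)
$U = i \sqrt{3918}$ ($U = \sqrt{2 \left(-11\right) \left(-6 - 11\right) + 29 \left(-98 - 50\right)} = \sqrt{2 \left(-11\right) \left(-17\right) + 29 \left(-148\right)} = \sqrt{374 - 4292} = \sqrt{-3918} = i \sqrt{3918} \approx 62.594 i$)
$\frac{U}{81467} = \frac{i \sqrt{3918}}{81467}$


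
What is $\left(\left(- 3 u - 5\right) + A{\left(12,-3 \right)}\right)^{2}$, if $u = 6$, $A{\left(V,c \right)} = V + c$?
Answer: $196$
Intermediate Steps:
$\left(\left(- 3 u - 5\right) + A{\left(12,-3 \right)}\right)^{2} = \left(\left(\left(-3\right) 6 - 5\right) + \left(12 - 3\right)\right)^{2} = \left(\left(-18 - 5\right) + 9\right)^{2} = \left(-23 + 9\right)^{2} = \left(-14\right)^{2} = 196$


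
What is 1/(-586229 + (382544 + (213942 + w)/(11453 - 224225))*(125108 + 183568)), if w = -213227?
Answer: 17731/2093704219754520 ≈ 8.4687e-12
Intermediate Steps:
1/(-586229 + (382544 + (213942 + w)/(11453 - 224225))*(125108 + 183568)) = 1/(-586229 + (382544 + (213942 - 213227)/(11453 - 224225))*(125108 + 183568)) = 1/(-586229 + (382544 + 715/(-212772))*308676) = 1/(-586229 + (382544 + 715*(-1/212772))*308676) = 1/(-586229 + (382544 - 715/212772)*308676) = 1/(-586229 + (81394651253/212772)*308676) = 1/(-586229 + 2093714614180919/17731) = 1/(2093704219754520/17731) = 17731/2093704219754520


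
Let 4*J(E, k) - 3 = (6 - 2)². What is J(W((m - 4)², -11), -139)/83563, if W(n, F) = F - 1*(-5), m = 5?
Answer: 19/334252 ≈ 5.6843e-5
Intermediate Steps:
W(n, F) = 5 + F (W(n, F) = F + 5 = 5 + F)
J(E, k) = 19/4 (J(E, k) = ¾ + (6 - 2)²/4 = ¾ + (¼)*4² = ¾ + (¼)*16 = ¾ + 4 = 19/4)
J(W((m - 4)², -11), -139)/83563 = (19/4)/83563 = (19/4)*(1/83563) = 19/334252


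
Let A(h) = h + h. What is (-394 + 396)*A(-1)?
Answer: -4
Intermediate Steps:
A(h) = 2*h
(-394 + 396)*A(-1) = (-394 + 396)*(2*(-1)) = 2*(-2) = -4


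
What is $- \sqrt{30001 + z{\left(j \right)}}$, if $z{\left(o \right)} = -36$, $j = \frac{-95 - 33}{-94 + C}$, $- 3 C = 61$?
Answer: $- \sqrt{29965} \approx -173.1$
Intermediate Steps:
$C = - \frac{61}{3}$ ($C = \left(- \frac{1}{3}\right) 61 = - \frac{61}{3} \approx -20.333$)
$j = \frac{384}{343}$ ($j = \frac{-95 - 33}{-94 - \frac{61}{3}} = - \frac{128}{- \frac{343}{3}} = \left(-128\right) \left(- \frac{3}{343}\right) = \frac{384}{343} \approx 1.1195$)
$- \sqrt{30001 + z{\left(j \right)}} = - \sqrt{30001 - 36} = - \sqrt{29965}$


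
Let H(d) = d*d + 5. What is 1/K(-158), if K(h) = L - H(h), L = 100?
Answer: -1/24869 ≈ -4.0211e-5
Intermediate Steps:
H(d) = 5 + d**2 (H(d) = d**2 + 5 = 5 + d**2)
K(h) = 95 - h**2 (K(h) = 100 - (5 + h**2) = 100 + (-5 - h**2) = 95 - h**2)
1/K(-158) = 1/(95 - 1*(-158)**2) = 1/(95 - 1*24964) = 1/(95 - 24964) = 1/(-24869) = -1/24869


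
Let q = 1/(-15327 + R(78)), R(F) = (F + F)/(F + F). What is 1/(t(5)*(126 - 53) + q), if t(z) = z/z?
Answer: 15326/1118797 ≈ 0.013699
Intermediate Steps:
R(F) = 1 (R(F) = (2*F)/((2*F)) = (2*F)*(1/(2*F)) = 1)
q = -1/15326 (q = 1/(-15327 + 1) = 1/(-15326) = -1/15326 ≈ -6.5249e-5)
t(z) = 1
1/(t(5)*(126 - 53) + q) = 1/(1*(126 - 53) - 1/15326) = 1/(1*73 - 1/15326) = 1/(73 - 1/15326) = 1/(1118797/15326) = 15326/1118797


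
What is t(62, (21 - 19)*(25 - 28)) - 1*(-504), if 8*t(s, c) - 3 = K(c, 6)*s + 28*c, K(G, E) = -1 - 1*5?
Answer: 3495/8 ≈ 436.88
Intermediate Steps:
K(G, E) = -6 (K(G, E) = -1 - 5 = -6)
t(s, c) = 3/8 - 3*s/4 + 7*c/2 (t(s, c) = 3/8 + (-6*s + 28*c)/8 = 3/8 + (-3*s/4 + 7*c/2) = 3/8 - 3*s/4 + 7*c/2)
t(62, (21 - 19)*(25 - 28)) - 1*(-504) = (3/8 - ¾*62 + 7*((21 - 19)*(25 - 28))/2) - 1*(-504) = (3/8 - 93/2 + 7*(2*(-3))/2) + 504 = (3/8 - 93/2 + (7/2)*(-6)) + 504 = (3/8 - 93/2 - 21) + 504 = -537/8 + 504 = 3495/8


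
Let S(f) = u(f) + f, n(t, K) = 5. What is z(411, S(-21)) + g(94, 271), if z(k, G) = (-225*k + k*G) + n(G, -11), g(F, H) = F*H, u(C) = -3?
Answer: -76860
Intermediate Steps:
S(f) = -3 + f
z(k, G) = 5 - 225*k + G*k (z(k, G) = (-225*k + k*G) + 5 = (-225*k + G*k) + 5 = 5 - 225*k + G*k)
z(411, S(-21)) + g(94, 271) = (5 - 225*411 + (-3 - 21)*411) + 94*271 = (5 - 92475 - 24*411) + 25474 = (5 - 92475 - 9864) + 25474 = -102334 + 25474 = -76860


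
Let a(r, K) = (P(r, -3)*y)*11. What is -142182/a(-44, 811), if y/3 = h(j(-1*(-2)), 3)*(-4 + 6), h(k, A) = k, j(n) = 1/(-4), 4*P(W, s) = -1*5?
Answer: -379152/55 ≈ -6893.7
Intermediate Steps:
P(W, s) = -5/4 (P(W, s) = (-1*5)/4 = (1/4)*(-5) = -5/4)
j(n) = -1/4 (j(n) = 1*(-1/4) = -1/4)
y = -3/2 (y = 3*(-(-4 + 6)/4) = 3*(-1/4*2) = 3*(-1/2) = -3/2 ≈ -1.5000)
a(r, K) = 165/8 (a(r, K) = -5/4*(-3/2)*11 = (15/8)*11 = 165/8)
-142182/a(-44, 811) = -142182/165/8 = -142182*8/165 = -379152/55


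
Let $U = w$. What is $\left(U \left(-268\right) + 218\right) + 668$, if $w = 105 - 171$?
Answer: $18574$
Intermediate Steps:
$w = -66$
$U = -66$
$\left(U \left(-268\right) + 218\right) + 668 = \left(\left(-66\right) \left(-268\right) + 218\right) + 668 = \left(17688 + 218\right) + 668 = 17906 + 668 = 18574$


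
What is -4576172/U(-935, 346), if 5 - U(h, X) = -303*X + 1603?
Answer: -1144043/25810 ≈ -44.326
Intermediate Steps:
U(h, X) = -1598 + 303*X (U(h, X) = 5 - (-303*X + 1603) = 5 - (1603 - 303*X) = 5 + (-1603 + 303*X) = -1598 + 303*X)
-4576172/U(-935, 346) = -4576172/(-1598 + 303*346) = -4576172/(-1598 + 104838) = -4576172/103240 = -4576172*1/103240 = -1144043/25810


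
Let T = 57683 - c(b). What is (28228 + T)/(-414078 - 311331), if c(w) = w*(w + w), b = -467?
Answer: 350267/725409 ≈ 0.48285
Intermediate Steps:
c(w) = 2*w² (c(w) = w*(2*w) = 2*w²)
T = -378495 (T = 57683 - 2*(-467)² = 57683 - 2*218089 = 57683 - 1*436178 = 57683 - 436178 = -378495)
(28228 + T)/(-414078 - 311331) = (28228 - 378495)/(-414078 - 311331) = -350267/(-725409) = -350267*(-1/725409) = 350267/725409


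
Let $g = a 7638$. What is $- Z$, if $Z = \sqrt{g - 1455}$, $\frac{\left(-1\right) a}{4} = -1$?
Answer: $- 3 \sqrt{3233} \approx -170.58$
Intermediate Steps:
$a = 4$ ($a = \left(-4\right) \left(-1\right) = 4$)
$g = 30552$ ($g = 4 \cdot 7638 = 30552$)
$Z = 3 \sqrt{3233}$ ($Z = \sqrt{30552 - 1455} = \sqrt{29097} = 3 \sqrt{3233} \approx 170.58$)
$- Z = - 3 \sqrt{3233}$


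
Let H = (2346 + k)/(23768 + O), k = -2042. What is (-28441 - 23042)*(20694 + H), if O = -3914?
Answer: -3525375477890/3309 ≈ -1.0654e+9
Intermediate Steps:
H = 152/9927 (H = (2346 - 2042)/(23768 - 3914) = 304/19854 = 304*(1/19854) = 152/9927 ≈ 0.015312)
(-28441 - 23042)*(20694 + H) = (-28441 - 23042)*(20694 + 152/9927) = -51483*205429490/9927 = -3525375477890/3309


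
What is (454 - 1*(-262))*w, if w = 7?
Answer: 5012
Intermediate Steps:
(454 - 1*(-262))*w = (454 - 1*(-262))*7 = (454 + 262)*7 = 716*7 = 5012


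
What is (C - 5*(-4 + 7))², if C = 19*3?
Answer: 1764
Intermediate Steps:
C = 57
(C - 5*(-4 + 7))² = (57 - 5*(-4 + 7))² = (57 - 5*3)² = (57 - 15)² = 42² = 1764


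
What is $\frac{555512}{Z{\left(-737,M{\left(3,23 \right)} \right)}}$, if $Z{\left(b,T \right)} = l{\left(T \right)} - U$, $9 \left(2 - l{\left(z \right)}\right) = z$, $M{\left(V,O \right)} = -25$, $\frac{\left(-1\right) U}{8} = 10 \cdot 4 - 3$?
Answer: $\frac{4999608}{2707} \approx 1846.9$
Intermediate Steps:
$U = -296$ ($U = - 8 \left(10 \cdot 4 - 3\right) = - 8 \left(40 - 3\right) = \left(-8\right) 37 = -296$)
$l{\left(z \right)} = 2 - \frac{z}{9}$
$Z{\left(b,T \right)} = 298 - \frac{T}{9}$ ($Z{\left(b,T \right)} = \left(2 - \frac{T}{9}\right) - -296 = \left(2 - \frac{T}{9}\right) + 296 = 298 - \frac{T}{9}$)
$\frac{555512}{Z{\left(-737,M{\left(3,23 \right)} \right)}} = \frac{555512}{298 - - \frac{25}{9}} = \frac{555512}{298 + \frac{25}{9}} = \frac{555512}{\frac{2707}{9}} = 555512 \cdot \frac{9}{2707} = \frac{4999608}{2707}$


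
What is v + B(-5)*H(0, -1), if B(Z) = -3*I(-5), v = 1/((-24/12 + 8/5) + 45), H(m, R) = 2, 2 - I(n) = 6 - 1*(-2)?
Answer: 8033/223 ≈ 36.022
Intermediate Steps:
I(n) = -6 (I(n) = 2 - (6 - 1*(-2)) = 2 - (6 + 2) = 2 - 1*8 = 2 - 8 = -6)
v = 5/223 (v = 1/((-24*1/12 + 8*(⅕)) + 45) = 1/((-2 + 8/5) + 45) = 1/(-⅖ + 45) = 1/(223/5) = 5/223 ≈ 0.022422)
B(Z) = 18 (B(Z) = -3*(-6) = 18)
v + B(-5)*H(0, -1) = 5/223 + 18*2 = 5/223 + 36 = 8033/223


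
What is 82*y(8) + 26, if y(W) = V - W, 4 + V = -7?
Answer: -1532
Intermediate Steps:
V = -11 (V = -4 - 7 = -11)
y(W) = -11 - W
82*y(8) + 26 = 82*(-11 - 1*8) + 26 = 82*(-11 - 8) + 26 = 82*(-19) + 26 = -1558 + 26 = -1532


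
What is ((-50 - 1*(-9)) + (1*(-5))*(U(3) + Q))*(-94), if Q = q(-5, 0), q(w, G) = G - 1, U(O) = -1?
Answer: 2914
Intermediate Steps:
q(w, G) = -1 + G
Q = -1 (Q = -1 + 0 = -1)
((-50 - 1*(-9)) + (1*(-5))*(U(3) + Q))*(-94) = ((-50 - 1*(-9)) + (1*(-5))*(-1 - 1))*(-94) = ((-50 + 9) - 5*(-2))*(-94) = (-41 + 10)*(-94) = -31*(-94) = 2914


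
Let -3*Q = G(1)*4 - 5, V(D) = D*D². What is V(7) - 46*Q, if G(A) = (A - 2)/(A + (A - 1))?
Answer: 205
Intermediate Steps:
V(D) = D³
G(A) = (-2 + A)/(-1 + 2*A) (G(A) = (-2 + A)/(A + (-1 + A)) = (-2 + A)/(-1 + 2*A))
Q = 3 (Q = -(((-2 + 1)/(-1 + 2*1))*4 - 5)/3 = -((-1/(-1 + 2))*4 - 5)/3 = -((-1/1)*4 - 5)/3 = -((1*(-1))*4 - 5)/3 = -(-1*4 - 5)/3 = -(-4 - 5)/3 = -⅓*(-9) = 3)
V(7) - 46*Q = 7³ - 46*3 = 343 - 138 = 205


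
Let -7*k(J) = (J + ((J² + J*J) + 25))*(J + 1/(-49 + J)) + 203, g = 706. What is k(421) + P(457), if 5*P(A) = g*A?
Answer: -9896139719/465 ≈ -2.1282e+7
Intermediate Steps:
k(J) = -29 - (J + 1/(-49 + J))*(25 + J + 2*J²)/7 (k(J) = -((J + ((J² + J*J) + 25))*(J + 1/(-49 + J)) + 203)/7 = -((J + ((J² + J²) + 25))*(J + 1/(-49 + J)) + 203)/7 = -((J + (2*J² + 25))*(J + 1/(-49 + J)) + 203)/7 = -((J + (25 + 2*J²))*(J + 1/(-49 + J)) + 203)/7 = -((25 + J + 2*J²)*(J + 1/(-49 + J)) + 203)/7 = -((J + 1/(-49 + J))*(25 + J + 2*J²) + 203)/7 = -(203 + (J + 1/(-49 + J))*(25 + J + 2*J²))/7 = -29 - (J + 1/(-49 + J))*(25 + J + 2*J²)/7)
P(A) = 706*A/5 (P(A) = (706*A)/5 = 706*A/5)
k(421) + P(457) = (9922 - 2*421⁴ + 22*421² + 97*421³ + 1021*421)/(7*(-49 + 421)) + (706/5)*457 = (⅐)*(9922 - 2*31414372081 + 22*177241 + 97*74618461 + 429841)/372 + 322642/5 = (⅐)*(1/372)*(9922 - 62828744162 + 3899302 + 7237990717 + 429841) + 322642/5 = (⅐)*(1/372)*(-55586414380) + 322642/5 = -1985229085/93 + 322642/5 = -9896139719/465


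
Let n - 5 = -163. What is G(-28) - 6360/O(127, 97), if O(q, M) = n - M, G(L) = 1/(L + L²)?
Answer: 320561/12852 ≈ 24.943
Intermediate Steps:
n = -158 (n = 5 - 163 = -158)
O(q, M) = -158 - M
G(-28) - 6360/O(127, 97) = 1/((-28)*(1 - 28)) - 6360/(-158 - 1*97) = -1/28/(-27) - 6360/(-158 - 97) = -1/28*(-1/27) - 6360/(-255) = 1/756 - 6360*(-1/255) = 1/756 + 424/17 = 320561/12852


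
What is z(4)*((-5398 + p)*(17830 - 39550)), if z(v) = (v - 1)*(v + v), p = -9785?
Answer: 7914594240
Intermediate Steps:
z(v) = 2*v*(-1 + v) (z(v) = (-1 + v)*(2*v) = 2*v*(-1 + v))
z(4)*((-5398 + p)*(17830 - 39550)) = (2*4*(-1 + 4))*((-5398 - 9785)*(17830 - 39550)) = (2*4*3)*(-15183*(-21720)) = 24*329774760 = 7914594240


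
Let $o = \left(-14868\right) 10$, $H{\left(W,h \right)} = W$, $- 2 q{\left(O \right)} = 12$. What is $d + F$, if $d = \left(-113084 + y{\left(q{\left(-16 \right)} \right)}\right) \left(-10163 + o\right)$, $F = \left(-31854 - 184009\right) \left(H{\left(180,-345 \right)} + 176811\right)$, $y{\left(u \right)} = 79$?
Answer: $-20255755018$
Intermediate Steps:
$q{\left(O \right)} = -6$ ($q{\left(O \right)} = \left(- \frac{1}{2}\right) 12 = -6$)
$o = -148680$
$F = -38205808233$ ($F = \left(-31854 - 184009\right) \left(180 + 176811\right) = \left(-215863\right) 176991 = -38205808233$)
$d = 17950053215$ ($d = \left(-113084 + 79\right) \left(-10163 - 148680\right) = \left(-113005\right) \left(-158843\right) = 17950053215$)
$d + F = 17950053215 - 38205808233 = -20255755018$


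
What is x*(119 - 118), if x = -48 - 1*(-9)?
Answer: -39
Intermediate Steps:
x = -39 (x = -48 + 9 = -39)
x*(119 - 118) = -39*(119 - 118) = -39*1 = -39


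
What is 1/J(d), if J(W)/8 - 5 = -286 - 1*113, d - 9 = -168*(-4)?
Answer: -1/3152 ≈ -0.00031726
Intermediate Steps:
d = 681 (d = 9 - 168*(-4) = 9 + 672 = 681)
J(W) = -3152 (J(W) = 40 + 8*(-286 - 1*113) = 40 + 8*(-286 - 113) = 40 + 8*(-399) = 40 - 3192 = -3152)
1/J(d) = 1/(-3152) = -1/3152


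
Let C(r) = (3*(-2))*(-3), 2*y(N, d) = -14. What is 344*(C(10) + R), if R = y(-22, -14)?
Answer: 3784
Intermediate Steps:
y(N, d) = -7 (y(N, d) = (1/2)*(-14) = -7)
C(r) = 18 (C(r) = -6*(-3) = 18)
R = -7
344*(C(10) + R) = 344*(18 - 7) = 344*11 = 3784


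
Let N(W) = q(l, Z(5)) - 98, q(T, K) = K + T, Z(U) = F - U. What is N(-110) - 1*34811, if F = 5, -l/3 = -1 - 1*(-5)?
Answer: -34921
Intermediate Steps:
l = -12 (l = -3*(-1 - 1*(-5)) = -3*(-1 + 5) = -3*4 = -12)
Z(U) = 5 - U
N(W) = -110 (N(W) = ((5 - 1*5) - 12) - 98 = ((5 - 5) - 12) - 98 = (0 - 12) - 98 = -12 - 98 = -110)
N(-110) - 1*34811 = -110 - 1*34811 = -110 - 34811 = -34921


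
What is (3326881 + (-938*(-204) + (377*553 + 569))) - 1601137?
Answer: 2126146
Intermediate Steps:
(3326881 + (-938*(-204) + (377*553 + 569))) - 1601137 = (3326881 + (191352 + (208481 + 569))) - 1601137 = (3326881 + (191352 + 209050)) - 1601137 = (3326881 + 400402) - 1601137 = 3727283 - 1601137 = 2126146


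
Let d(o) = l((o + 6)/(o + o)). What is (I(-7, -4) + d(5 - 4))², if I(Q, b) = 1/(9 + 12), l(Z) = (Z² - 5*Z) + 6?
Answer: 4489/7056 ≈ 0.63620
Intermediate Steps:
l(Z) = 6 + Z² - 5*Z
I(Q, b) = 1/21
d(o) = 6 - 5*(6 + o)/(2*o) + (6 + o)²/(4*o²) (d(o) = 6 + ((o + 6)/(o + o))² - 5*(o + 6)/(o + o) = 6 + ((6 + o)/((2*o)))² - 5*(6 + o)/(2*o) = 6 + ((6 + o)*(1/(2*o)))² - 5*(6 + o)*1/(2*o) = 6 + ((6 + o)/(2*o))² - 5*(6 + o)/(2*o) = 6 + (6 + o)²/(4*o²) - 5*(6 + o)/(2*o) = 6 - 5*(6 + o)/(2*o) + (6 + o)²/(4*o²))
(I(-7, -4) + d(5 - 4))² = (1/21 + (15/4 - 12/(5 - 4) + 9/(5 - 4)²))² = (1/21 + (15/4 - 12/1 + 9/1²))² = (1/21 + (15/4 - 12*1 + 9*1))² = (1/21 + (15/4 - 12 + 9))² = (1/21 + ¾)² = (67/84)² = 4489/7056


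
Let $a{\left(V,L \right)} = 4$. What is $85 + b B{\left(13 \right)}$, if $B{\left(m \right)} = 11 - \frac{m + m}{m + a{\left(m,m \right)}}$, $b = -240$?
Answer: $- \frac{37195}{17} \approx -2187.9$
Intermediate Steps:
$B{\left(m \right)} = 11 - \frac{2 m}{4 + m}$ ($B{\left(m \right)} = 11 - \frac{m + m}{m + 4} = 11 - \frac{2 m}{4 + m}$)
$85 + b B{\left(13 \right)} = 85 - 240 \frac{44 + 9 \cdot 13}{4 + 13} = 85 - 240 \frac{44 + 117}{17} = 85 - 240 \cdot \frac{1}{17} \cdot 161 = 85 - \frac{38640}{17} = - \frac{37195}{17}$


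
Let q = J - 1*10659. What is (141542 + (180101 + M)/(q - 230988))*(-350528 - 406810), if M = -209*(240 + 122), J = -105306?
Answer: -12397198214335018/115651 ≈ -1.0719e+11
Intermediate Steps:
q = -115965 (q = -105306 - 1*10659 = -105306 - 10659 = -115965)
M = -75658 (M = -209*362 = -75658)
(141542 + (180101 + M)/(q - 230988))*(-350528 - 406810) = (141542 + (180101 - 75658)/(-115965 - 230988))*(-350528 - 406810) = (141542 + 104443/(-346953))*(-757338) = (141542 + 104443*(-1/346953))*(-757338) = (141542 - 104443/346953)*(-757338) = (49108317083/346953)*(-757338) = -12397198214335018/115651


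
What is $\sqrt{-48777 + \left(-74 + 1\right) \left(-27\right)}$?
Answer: $i \sqrt{46806} \approx 216.35 i$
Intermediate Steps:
$\sqrt{-48777 + \left(-74 + 1\right) \left(-27\right)} = \sqrt{-48777 - -1971} = \sqrt{-48777 + 1971} = \sqrt{-46806} = i \sqrt{46806}$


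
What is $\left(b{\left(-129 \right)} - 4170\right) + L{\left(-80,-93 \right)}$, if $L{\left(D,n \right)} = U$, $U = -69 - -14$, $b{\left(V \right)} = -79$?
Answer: $-4304$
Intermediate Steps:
$U = -55$ ($U = -69 + 14 = -55$)
$L{\left(D,n \right)} = -55$
$\left(b{\left(-129 \right)} - 4170\right) + L{\left(-80,-93 \right)} = \left(-79 - 4170\right) - 55 = -4249 - 55 = -4304$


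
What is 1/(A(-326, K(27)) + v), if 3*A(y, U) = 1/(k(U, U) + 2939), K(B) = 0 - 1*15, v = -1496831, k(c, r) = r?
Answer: -8772/13130201531 ≈ -6.6808e-7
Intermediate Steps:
K(B) = -15 (K(B) = 0 - 15 = -15)
A(y, U) = 1/(3*(2939 + U)) (A(y, U) = 1/(3*(U + 2939)) = 1/(3*(2939 + U)))
1/(A(-326, K(27)) + v) = 1/(1/(3*(2939 - 15)) - 1496831) = 1/((⅓)/2924 - 1496831) = 1/((⅓)*(1/2924) - 1496831) = 1/(1/8772 - 1496831) = 1/(-13130201531/8772) = -8772/13130201531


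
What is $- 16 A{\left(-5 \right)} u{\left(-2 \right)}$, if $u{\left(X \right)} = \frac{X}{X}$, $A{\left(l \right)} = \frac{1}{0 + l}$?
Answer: $\frac{16}{5} \approx 3.2$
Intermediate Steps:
$A{\left(l \right)} = \frac{1}{l}$
$u{\left(X \right)} = 1$
$- 16 A{\left(-5 \right)} u{\left(-2 \right)} = - \frac{16}{-5} \cdot 1 = \left(-16\right) \left(- \frac{1}{5}\right) 1 = \frac{16}{5} \cdot 1 = \frac{16}{5}$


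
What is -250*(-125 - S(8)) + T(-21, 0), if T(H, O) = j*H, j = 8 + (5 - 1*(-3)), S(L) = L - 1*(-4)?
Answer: 33914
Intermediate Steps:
S(L) = 4 + L (S(L) = L + 4 = 4 + L)
j = 16 (j = 8 + (5 + 3) = 8 + 8 = 16)
T(H, O) = 16*H
-250*(-125 - S(8)) + T(-21, 0) = -250*(-125 - (4 + 8)) + 16*(-21) = -250*(-125 - 1*12) - 336 = -250*(-125 - 12) - 336 = -250*(-137) - 336 = 34250 - 336 = 33914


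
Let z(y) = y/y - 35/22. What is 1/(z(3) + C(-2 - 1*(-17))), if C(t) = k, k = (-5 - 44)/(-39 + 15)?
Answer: 264/383 ≈ 0.68929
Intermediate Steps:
z(y) = -13/22 (z(y) = 1 - 35*1/22 = 1 - 35/22 = -13/22)
k = 49/24 (k = -49/(-24) = -49*(-1/24) = 49/24 ≈ 2.0417)
C(t) = 49/24
1/(z(3) + C(-2 - 1*(-17))) = 1/(-13/22 + 49/24) = 1/(383/264) = 264/383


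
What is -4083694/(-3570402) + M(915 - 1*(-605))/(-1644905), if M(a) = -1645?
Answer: 672316199036/587297210181 ≈ 1.1448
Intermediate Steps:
-4083694/(-3570402) + M(915 - 1*(-605))/(-1644905) = -4083694/(-3570402) - 1645/(-1644905) = -4083694*(-1/3570402) - 1645*(-1/1644905) = 2041847/1785201 + 329/328981 = 672316199036/587297210181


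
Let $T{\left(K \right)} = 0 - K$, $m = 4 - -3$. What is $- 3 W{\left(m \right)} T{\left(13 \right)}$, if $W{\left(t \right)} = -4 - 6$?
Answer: $-390$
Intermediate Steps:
$m = 7$ ($m = 4 + 3 = 7$)
$W{\left(t \right)} = -10$ ($W{\left(t \right)} = -4 - 6 = -10$)
$T{\left(K \right)} = - K$
$- 3 W{\left(m \right)} T{\left(13 \right)} = \left(-3\right) \left(-10\right) \left(\left(-1\right) 13\right) = 30 \left(-13\right) = -390$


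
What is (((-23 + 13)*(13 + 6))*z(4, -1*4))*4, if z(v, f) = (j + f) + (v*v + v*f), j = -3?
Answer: 5320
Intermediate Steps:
z(v, f) = -3 + f + v² + f*v (z(v, f) = (-3 + f) + (v*v + v*f) = (-3 + f) + (v² + f*v) = -3 + f + v² + f*v)
(((-23 + 13)*(13 + 6))*z(4, -1*4))*4 = (((-23 + 13)*(13 + 6))*(-3 - 1*4 + 4² - 1*4*4))*4 = ((-10*19)*(-3 - 4 + 16 - 4*4))*4 = -190*(-3 - 4 + 16 - 16)*4 = -190*(-7)*4 = 1330*4 = 5320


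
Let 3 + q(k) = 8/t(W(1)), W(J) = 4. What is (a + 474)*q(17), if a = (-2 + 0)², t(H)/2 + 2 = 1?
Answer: -3346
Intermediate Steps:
t(H) = -2 (t(H) = -4 + 2*1 = -4 + 2 = -2)
q(k) = -7 (q(k) = -3 + 8/(-2) = -3 + 8*(-½) = -3 - 4 = -7)
a = 4 (a = (-2)² = 4)
(a + 474)*q(17) = (4 + 474)*(-7) = 478*(-7) = -3346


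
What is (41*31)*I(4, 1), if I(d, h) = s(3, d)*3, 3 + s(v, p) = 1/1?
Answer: -7626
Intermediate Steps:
s(v, p) = -2 (s(v, p) = -3 + 1/1 = -3 + 1*1 = -3 + 1 = -2)
I(d, h) = -6 (I(d, h) = -2*3 = -6)
(41*31)*I(4, 1) = (41*31)*(-6) = 1271*(-6) = -7626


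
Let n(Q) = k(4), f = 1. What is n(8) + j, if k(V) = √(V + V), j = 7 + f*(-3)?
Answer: 4 + 2*√2 ≈ 6.8284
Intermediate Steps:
j = 4 (j = 7 + 1*(-3) = 7 - 3 = 4)
k(V) = √2*√V (k(V) = √(2*V) = √2*√V)
n(Q) = 2*√2 (n(Q) = √2*√4 = √2*2 = 2*√2)
n(8) + j = 2*√2 + 4 = 4 + 2*√2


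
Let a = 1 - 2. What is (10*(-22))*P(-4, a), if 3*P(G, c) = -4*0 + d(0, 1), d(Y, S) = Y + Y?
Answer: 0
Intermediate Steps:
a = -1
d(Y, S) = 2*Y
P(G, c) = 0 (P(G, c) = (-4*0 + 2*0)/3 = (0 + 0)/3 = (⅓)*0 = 0)
(10*(-22))*P(-4, a) = (10*(-22))*0 = -220*0 = 0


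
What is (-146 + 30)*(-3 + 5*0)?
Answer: 348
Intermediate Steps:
(-146 + 30)*(-3 + 5*0) = -116*(-3 + 0) = -116*(-3) = 348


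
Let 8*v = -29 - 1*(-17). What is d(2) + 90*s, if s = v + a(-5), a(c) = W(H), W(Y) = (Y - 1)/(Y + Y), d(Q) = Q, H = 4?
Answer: -397/4 ≈ -99.250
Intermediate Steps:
v = -3/2 (v = (-29 - 1*(-17))/8 = (-29 + 17)/8 = (⅛)*(-12) = -3/2 ≈ -1.5000)
W(Y) = (-1 + Y)/(2*Y) (W(Y) = (-1 + Y)/((2*Y)) = (-1 + Y)*(1/(2*Y)) = (-1 + Y)/(2*Y))
a(c) = 3/8 (a(c) = (½)*(-1 + 4)/4 = (½)*(¼)*3 = 3/8)
s = -9/8 (s = -3/2 + 3/8 = -9/8 ≈ -1.1250)
d(2) + 90*s = 2 + 90*(-9/8) = 2 - 405/4 = -397/4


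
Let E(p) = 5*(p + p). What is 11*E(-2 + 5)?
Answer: 330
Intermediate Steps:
E(p) = 10*p (E(p) = 5*(2*p) = 10*p)
11*E(-2 + 5) = 11*(10*(-2 + 5)) = 11*(10*3) = 11*30 = 330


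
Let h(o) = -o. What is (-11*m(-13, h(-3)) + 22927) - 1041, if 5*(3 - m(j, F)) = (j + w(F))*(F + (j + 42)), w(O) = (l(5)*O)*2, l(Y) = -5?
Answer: 94129/5 ≈ 18826.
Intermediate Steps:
w(O) = -10*O (w(O) = -5*O*2 = -10*O)
m(j, F) = 3 - (j - 10*F)*(42 + F + j)/5 (m(j, F) = 3 - (j - 10*F)*(F + (j + 42))/5 = 3 - (j - 10*F)*(F + (42 + j))/5 = 3 - (j - 10*F)*(42 + F + j)/5)
(-11*m(-13, h(-3)) + 22927) - 1041 = (-11*(3 + 2*(-1*(-3))² + 84*(-1*(-3)) - 42/5*(-13) - ⅕*(-13)² + (9/5)*(-1*(-3))*(-13)) + 22927) - 1041 = (-11*(3 + 2*3² + 84*3 + 546/5 - ⅕*169 + (9/5)*3*(-13)) + 22927) - 1041 = (-11*(3 + 2*9 + 252 + 546/5 - 169/5 - 351/5) + 22927) - 1041 = (-11*(3 + 18 + 252 + 546/5 - 169/5 - 351/5) + 22927) - 1041 = (-11*1391/5 + 22927) - 1041 = (-15301/5 + 22927) - 1041 = 99334/5 - 1041 = 94129/5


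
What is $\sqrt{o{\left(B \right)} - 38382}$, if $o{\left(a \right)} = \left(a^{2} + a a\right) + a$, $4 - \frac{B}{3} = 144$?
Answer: $\sqrt{313998} \approx 560.36$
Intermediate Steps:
$B = -420$ ($B = 12 - 432 = -420$)
$o{\left(a \right)} = a + 2 a^{2}$ ($o{\left(a \right)} = \left(a^{2} + a^{2}\right) + a = 2 a^{2} + a = a + 2 a^{2}$)
$\sqrt{o{\left(B \right)} - 38382} = \sqrt{- 420 \left(1 + 2 \left(-420\right)\right) - 38382} = \sqrt{- 420 \left(1 - 840\right) - 38382} = \sqrt{\left(-420\right) \left(-839\right) - 38382} = \sqrt{352380 - 38382} = \sqrt{313998}$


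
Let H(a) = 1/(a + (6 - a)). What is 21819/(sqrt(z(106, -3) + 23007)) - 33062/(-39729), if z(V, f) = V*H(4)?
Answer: 33062/39729 + 21819*sqrt(207222)/69074 ≈ 144.63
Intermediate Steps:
H(a) = 1/6
z(V, f) = V/6 (z(V, f) = V*(1/6) = V/6)
21819/(sqrt(z(106, -3) + 23007)) - 33062/(-39729) = 21819/(sqrt((1/6)*106 + 23007)) - 33062/(-39729) = 21819/(sqrt(53/3 + 23007)) - 33062*(-1/39729) = 21819/(sqrt(69074/3)) + 33062/39729 = 21819/((sqrt(207222)/3)) + 33062/39729 = 21819*(sqrt(207222)/69074) + 33062/39729 = 21819*sqrt(207222)/69074 + 33062/39729 = 33062/39729 + 21819*sqrt(207222)/69074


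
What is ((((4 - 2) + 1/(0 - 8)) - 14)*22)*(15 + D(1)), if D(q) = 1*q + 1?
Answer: -18139/4 ≈ -4534.8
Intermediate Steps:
D(q) = 1 + q (D(q) = q + 1 = 1 + q)
((((4 - 2) + 1/(0 - 8)) - 14)*22)*(15 + D(1)) = ((((4 - 2) + 1/(0 - 8)) - 14)*22)*(15 + (1 + 1)) = (((2 + 1/(-8)) - 14)*22)*(15 + 2) = (((2 - ⅛) - 14)*22)*17 = ((15/8 - 14)*22)*17 = -97/8*22*17 = -1067/4*17 = -18139/4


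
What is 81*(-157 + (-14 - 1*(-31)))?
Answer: -11340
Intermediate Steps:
81*(-157 + (-14 - 1*(-31))) = 81*(-157 + (-14 + 31)) = 81*(-157 + 17) = 81*(-140) = -11340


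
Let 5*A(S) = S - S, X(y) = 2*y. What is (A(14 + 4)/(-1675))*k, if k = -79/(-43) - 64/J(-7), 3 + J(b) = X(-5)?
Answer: 0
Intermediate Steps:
J(b) = -13 (J(b) = -3 + 2*(-5) = -3 - 10 = -13)
A(S) = 0 (A(S) = (S - S)/5 = (1/5)*0 = 0)
k = 3779/559 (k = -79/(-43) - 64/(-13) = -79*(-1/43) - 64*(-1/13) = 79/43 + 64/13 = 3779/559 ≈ 6.7603)
(A(14 + 4)/(-1675))*k = (0/(-1675))*(3779/559) = (0*(-1/1675))*(3779/559) = 0*(3779/559) = 0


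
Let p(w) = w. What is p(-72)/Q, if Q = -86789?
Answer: 72/86789 ≈ 0.00082960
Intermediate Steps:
p(-72)/Q = -72/(-86789) = -72*(-1/86789) = 72/86789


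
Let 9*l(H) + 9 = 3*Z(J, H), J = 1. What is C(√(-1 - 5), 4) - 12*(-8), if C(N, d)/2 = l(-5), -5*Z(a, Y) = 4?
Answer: 1402/15 ≈ 93.467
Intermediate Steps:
Z(a, Y) = -⅘ (Z(a, Y) = -⅕*4 = -⅘)
l(H) = -19/15 (l(H) = -1 + (3*(-⅘))/9 = -1 + (⅑)*(-12/5) = -1 - 4/15 = -19/15)
C(N, d) = -38/15 (C(N, d) = 2*(-19/15) = -38/15)
C(√(-1 - 5), 4) - 12*(-8) = -38/15 - 12*(-8) = -38/15 + 96 = 1402/15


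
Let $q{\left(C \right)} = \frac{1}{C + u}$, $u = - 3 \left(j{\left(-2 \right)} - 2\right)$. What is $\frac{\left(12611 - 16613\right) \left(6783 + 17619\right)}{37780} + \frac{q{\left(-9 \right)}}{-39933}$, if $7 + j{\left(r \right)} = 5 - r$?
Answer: $- \frac{2924796856154}{1131501555} \approx -2584.9$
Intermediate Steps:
$j{\left(r \right)} = -2 - r$ ($j{\left(r \right)} = -7 - \left(-5 + r\right) = -2 - r$)
$u = 6$ ($u = - 3 \left(\left(-2 - -2\right) - 2\right) = - 3 \left(\left(-2 + 2\right) - 2\right) = - 3 \left(0 - 2\right) = \left(-3\right) \left(-2\right) = 6$)
$q{\left(C \right)} = \frac{1}{6 + C}$ ($q{\left(C \right)} = \frac{1}{C + 6} = \frac{1}{6 + C}$)
$\frac{\left(12611 - 16613\right) \left(6783 + 17619\right)}{37780} + \frac{q{\left(-9 \right)}}{-39933} = \frac{\left(12611 - 16613\right) \left(6783 + 17619\right)}{37780} + \frac{1}{\left(6 - 9\right) \left(-39933\right)} = \left(-4002\right) 24402 \cdot \frac{1}{37780} + \frac{1}{-3} \left(- \frac{1}{39933}\right) = \left(-97656804\right) \frac{1}{37780} - - \frac{1}{119799} = - \frac{24414201}{9445} + \frac{1}{119799} = - \frac{2924796856154}{1131501555}$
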